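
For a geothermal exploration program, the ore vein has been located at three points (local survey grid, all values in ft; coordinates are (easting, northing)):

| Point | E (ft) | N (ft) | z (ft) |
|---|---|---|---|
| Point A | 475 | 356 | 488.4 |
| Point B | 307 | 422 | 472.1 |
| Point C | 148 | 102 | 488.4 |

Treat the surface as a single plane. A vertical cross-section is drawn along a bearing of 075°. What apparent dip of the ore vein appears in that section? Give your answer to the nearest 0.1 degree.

2.3°

Two edge vectors: Point A→Point B = (-168, 66, -16.3), Point A→Point C = (-327, -254, 0).
Normal n = (Point A→Point B) × (Point A→Point C) = (-4140.2, 5330.1, 64254).
So ∂z/∂E = −n_x/n_z = 0.06443 and ∂z/∂N = −n_y/n_z = −0.08295.
Unit vector along 075° is (sin 75°, cos 75°) = (0.9659, 0.2588).
Slope in that direction = a·(0.9659) + b·(0.2588) = 0.04077.
Apparent dip = arctan|0.04077| = 2.3° (true dip is 6.0°, so apparent ≤ true as expected).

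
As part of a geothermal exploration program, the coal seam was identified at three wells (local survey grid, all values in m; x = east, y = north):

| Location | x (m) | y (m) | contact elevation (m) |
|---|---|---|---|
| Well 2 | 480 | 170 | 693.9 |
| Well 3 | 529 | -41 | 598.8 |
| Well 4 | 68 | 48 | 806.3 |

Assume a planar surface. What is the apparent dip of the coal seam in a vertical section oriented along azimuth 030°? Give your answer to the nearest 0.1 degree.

Two edge vectors: Well 2→Well 3 = (49, -211, -95.1), Well 2→Well 4 = (-412, -122, 112.4).
Normal n = (Well 2→Well 3) × (Well 2→Well 4) = (-35318.6, 33673.6, -92910).
So ∂z/∂x = −n_x/n_z = −0.38014 and ∂z/∂y = −n_y/n_z = 0.36243.
Unit vector along 030° is (sin 30°, cos 30°) = (0.5000, 0.8660).
Slope in that direction = a·(0.5000) + b·(0.8660) = 0.12381.
Apparent dip = arctan|0.12381| = 7.1° (true dip is 27.7°, so apparent ≤ true as expected).

7.1°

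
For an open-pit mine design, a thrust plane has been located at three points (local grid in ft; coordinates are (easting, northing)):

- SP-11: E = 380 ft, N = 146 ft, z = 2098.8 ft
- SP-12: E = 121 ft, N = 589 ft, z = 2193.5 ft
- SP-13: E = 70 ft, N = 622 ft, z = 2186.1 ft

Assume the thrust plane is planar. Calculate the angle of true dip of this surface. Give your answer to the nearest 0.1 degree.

33.5°

Let the plane be z = a·E + b·N + c.
SP-12−SP-11: −259a + 443b = 94.7;  SP-13−SP-11: −310a + 476b = 87.3.
Solving gives a = 0.45588, b = 0.48030.
Gradient magnitude |∇z| = √(a² + b²) = √(0.20783 + 0.23069) = 0.66221.
True dip = arctan(0.66221) = 33.5°, dipping toward SW (azimuth ≈ 224°).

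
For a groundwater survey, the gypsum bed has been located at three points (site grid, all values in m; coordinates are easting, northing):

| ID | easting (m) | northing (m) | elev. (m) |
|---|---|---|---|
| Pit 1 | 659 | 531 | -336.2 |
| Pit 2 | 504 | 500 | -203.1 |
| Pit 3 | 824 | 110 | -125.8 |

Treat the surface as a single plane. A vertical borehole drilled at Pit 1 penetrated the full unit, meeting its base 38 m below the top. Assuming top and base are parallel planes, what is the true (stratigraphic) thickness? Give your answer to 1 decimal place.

Two edge vectors: Pit 1→Pit 2 = (-155, -31, 133.1), Pit 1→Pit 3 = (165, -421, 210.4).
Normal n = (Pit 1→Pit 2) × (Pit 1→Pit 3) = (49512.7, 54573.5, 70370).
So ∂z/∂easting = −n_x/n_z = −0.70361 and ∂z/∂northing = −n_y/n_z = −0.77552.
|∇z| = √(a²+b²) = 1.04714, so dip δ = arctan(1.04714) = 46.32°.
True thickness = vertical thickness × cos δ = 38 × cos 46.32° = 26.2 m.

26.2 m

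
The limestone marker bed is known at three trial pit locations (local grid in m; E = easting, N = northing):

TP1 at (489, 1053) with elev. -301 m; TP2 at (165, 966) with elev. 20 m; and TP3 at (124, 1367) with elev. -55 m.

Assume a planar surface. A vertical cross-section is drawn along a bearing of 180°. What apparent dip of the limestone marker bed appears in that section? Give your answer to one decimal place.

15.7°

Two edge vectors: TP1→TP2 = (-324, -87, 321), TP1→TP3 = (-365, 314, 246).
Normal n = (TP1→TP2) × (TP1→TP3) = (-122196, -37461, -133491).
So ∂z/∂E = −n_x/n_z = −0.91539 and ∂z/∂N = −n_y/n_z = −0.28063.
Unit vector along 180° is (sin 180°, cos 180°) = (0.0000, -1.0000).
Slope in that direction = a·(0.0000) + b·(-1.0000) = 0.28063.
Apparent dip = arctan|0.28063| = 15.7° (true dip is 43.8°, so apparent ≤ true as expected).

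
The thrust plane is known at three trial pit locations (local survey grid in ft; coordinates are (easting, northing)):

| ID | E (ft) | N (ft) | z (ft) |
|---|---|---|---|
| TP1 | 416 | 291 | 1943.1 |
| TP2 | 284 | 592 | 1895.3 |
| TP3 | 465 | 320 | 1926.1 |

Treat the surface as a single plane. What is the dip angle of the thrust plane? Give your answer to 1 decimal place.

Two edge vectors: TP1→TP2 = (-132, 301, -47.8), TP1→TP3 = (49, 29, -17).
Normal n = (TP1→TP2) × (TP1→TP3) = (-3730.8, -4586.2, -18577).
So ∂z/∂E = −n_x/n_z = −0.20083 and ∂z/∂N = −n_y/n_z = −0.24688.
Gradient magnitude |∇z| = √(a² + b²) = √(0.04033 + 0.06095) = 0.31824.
True dip = arctan(0.31824) = 17.7°, dipping toward NE (azimuth ≈ 039°).

17.7°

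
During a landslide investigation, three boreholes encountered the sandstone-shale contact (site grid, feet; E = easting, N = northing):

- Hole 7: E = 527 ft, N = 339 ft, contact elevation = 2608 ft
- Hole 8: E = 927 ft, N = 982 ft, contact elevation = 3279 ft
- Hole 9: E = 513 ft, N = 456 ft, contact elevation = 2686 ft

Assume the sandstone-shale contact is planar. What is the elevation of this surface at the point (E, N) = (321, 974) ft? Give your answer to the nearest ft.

Two edge vectors: Hole 7→Hole 8 = (400, 643, 671), Hole 7→Hole 9 = (-14, 117, 78).
Normal n = (Hole 7→Hole 8) × (Hole 7→Hole 9) = (-28353, -40594, 55802).
So ∂z/∂E = −n_x/n_z = 0.50810 and ∂z/∂N = −n_y/n_z = 0.72746.
Intercept c from Hole 7: 2608 − 267.77 − 246.61 = 2093.62.
At (321, 974): z = 163.1 + 708.6 + 2093.62 = 2965.3 ft.

2965 ft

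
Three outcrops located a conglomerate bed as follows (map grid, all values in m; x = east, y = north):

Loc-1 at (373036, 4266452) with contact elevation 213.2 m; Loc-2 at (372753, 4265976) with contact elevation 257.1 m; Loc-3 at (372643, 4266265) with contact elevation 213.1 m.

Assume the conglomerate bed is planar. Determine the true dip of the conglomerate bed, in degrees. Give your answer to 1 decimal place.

8.1°

Two edge vectors: Loc-1→Loc-2 = (-283, -476, 43.9), Loc-1→Loc-3 = (-393, -187, -0.1).
Normal n = (Loc-1→Loc-2) × (Loc-1→Loc-3) = (8256.9, -17281, -134147).
So ∂z/∂x = −n_x/n_z = 0.06155 and ∂z/∂y = −n_y/n_z = −0.12882.
Gradient magnitude |∇z| = √(a² + b²) = √(0.00379 + 0.01659) = 0.14277.
True dip = arctan(0.14277) = 8.1°, dipping toward NNW (azimuth ≈ 334°).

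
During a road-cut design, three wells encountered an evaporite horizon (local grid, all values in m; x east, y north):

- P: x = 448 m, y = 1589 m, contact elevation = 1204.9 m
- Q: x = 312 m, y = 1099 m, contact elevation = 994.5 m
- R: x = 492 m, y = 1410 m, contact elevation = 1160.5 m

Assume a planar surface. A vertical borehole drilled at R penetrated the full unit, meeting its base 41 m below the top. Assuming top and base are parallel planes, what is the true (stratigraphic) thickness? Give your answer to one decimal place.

37.0 m

Two edge vectors: P→Q = (-136, -490, -210.4), P→R = (44, -179, -44.4).
Normal n = (P→Q) × (P→R) = (-15905.6, -15296, 45904).
So ∂z/∂x = −n_x/n_z = 0.34650 and ∂z/∂y = −n_y/n_z = 0.33322.
|∇z| = √(a²+b²) = 0.48072, so dip δ = arctan(0.48072) = 25.67°.
True thickness = vertical thickness × cos δ = 41 × cos 25.67° = 37.0 m.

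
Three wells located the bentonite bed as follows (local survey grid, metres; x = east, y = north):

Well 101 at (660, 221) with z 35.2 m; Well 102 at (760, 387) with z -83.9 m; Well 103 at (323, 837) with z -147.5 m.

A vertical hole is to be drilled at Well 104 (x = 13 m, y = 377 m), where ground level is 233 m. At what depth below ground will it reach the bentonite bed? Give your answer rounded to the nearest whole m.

38 m

Let the plane be z = a·x + b·y + c.
Well 102−Well 101: 100a + 166b = −119.1;  Well 103−Well 101: −337a + 616b = −182.7.
Solving gives a = −0.36614, b = −0.49690.
Then c = 35.2 − a·660 − b·221 = 386.67.
At (13, 377): z_contact = −4.8 − 187.3 + 386.67 = 194.6 m.
Depth below ground = 233 − 194.6 = 38 m.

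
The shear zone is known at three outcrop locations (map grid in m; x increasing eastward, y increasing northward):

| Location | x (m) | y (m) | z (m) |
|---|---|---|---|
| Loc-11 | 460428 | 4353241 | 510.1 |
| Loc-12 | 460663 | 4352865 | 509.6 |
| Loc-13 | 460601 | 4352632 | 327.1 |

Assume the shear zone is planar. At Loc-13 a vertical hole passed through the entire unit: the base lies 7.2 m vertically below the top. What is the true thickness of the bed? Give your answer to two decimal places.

Let the plane be z = a·x + b·y + c.
Loc-12−Loc-11: 235a − 376b = −0.5;  Loc-13−Loc-11: 173a − 609b = −183.
Solving gives a = 0.87750, b = 0.54976.
|∇z| = √(a²+b²) = 1.03549, so dip δ = arctan(1.03549) = 46.00°.
True thickness = vertical thickness × cos δ = 7.2 × cos 46.00° = 5.00 m.

5.00 m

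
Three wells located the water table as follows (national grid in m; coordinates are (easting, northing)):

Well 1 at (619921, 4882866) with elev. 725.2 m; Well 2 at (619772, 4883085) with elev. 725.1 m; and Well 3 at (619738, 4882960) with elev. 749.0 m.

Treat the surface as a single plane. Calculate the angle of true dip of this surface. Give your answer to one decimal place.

Let the plane be z = a·E + b·N + c.
Well 2−Well 1: −149a + 219b = −0.1;  Well 3−Well 1: −183a + 94b = 23.8.
Solving gives a = −0.20028, b = −0.13672.
Gradient magnitude |∇z| = √(a² + b²) = √(0.04011 + 0.01869) = 0.24250.
True dip = arctan(0.24250) = 13.6°, dipping toward NE (azimuth ≈ 056°).

13.6°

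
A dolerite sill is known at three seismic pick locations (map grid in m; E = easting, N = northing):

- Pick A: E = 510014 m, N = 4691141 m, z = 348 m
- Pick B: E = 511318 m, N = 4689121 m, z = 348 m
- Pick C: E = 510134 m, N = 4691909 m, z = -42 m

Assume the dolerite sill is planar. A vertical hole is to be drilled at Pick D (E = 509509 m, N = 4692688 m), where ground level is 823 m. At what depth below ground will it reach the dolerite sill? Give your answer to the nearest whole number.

788 m

Let the plane be z = a·E + b·N + c.
Pick B−Pick A: 1304a − 2020b = 0;  Pick C−Pick A: 120a + 768b = −390.
Solving gives a = −0.63334491, b = −0.40885236.
Then c = 348 − a·510014 − b·4691141 = 2241346.83.
At (509509, 4692688): z_contact = −322694.9 − 1918616.6 + 2241346.83 = 35.3 m.
Depth below ground = 823 − 35.3 = 788 m.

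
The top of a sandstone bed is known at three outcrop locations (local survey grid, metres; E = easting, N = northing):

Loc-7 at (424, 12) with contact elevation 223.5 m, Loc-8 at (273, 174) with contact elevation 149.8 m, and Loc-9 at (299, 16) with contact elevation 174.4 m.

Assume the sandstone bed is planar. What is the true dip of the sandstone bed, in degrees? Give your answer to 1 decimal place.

21.8°

Let the plane be z = a·E + b·N + c.
Loc-8−Loc-7: −151a + 162b = −73.7;  Loc-9−Loc-7: −125a + 4b = −49.1.
Solving gives a = 0.38987, b = −0.09154.
Gradient magnitude |∇z| = √(a² + b²) = √(0.15200 + 0.00838) = 0.40047.
True dip = arctan(0.40047) = 21.8°, dipping toward WNW (azimuth ≈ 283°).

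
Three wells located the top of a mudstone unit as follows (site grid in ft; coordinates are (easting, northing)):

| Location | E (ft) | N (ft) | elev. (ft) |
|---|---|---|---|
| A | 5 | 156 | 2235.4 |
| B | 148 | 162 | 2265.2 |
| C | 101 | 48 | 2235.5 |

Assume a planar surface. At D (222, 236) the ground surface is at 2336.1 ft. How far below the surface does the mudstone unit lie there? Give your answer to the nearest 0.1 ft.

42.9 ft

Let the plane be z = a·E + b·N + c.
B−A: 143a + 6b = 29.8;  C−A: 96a − 108b = 0.1.
Solving gives a = 0.20094, b = 0.17768.
Then c = 2235.4 − a·5 − b·156 = 2206.68.
At (222, 236): z_contact = 44.61 + 41.93 + 2206.68 = 2293.22 ft.
Depth below ground = 2336.1 − 2293.22 = 42.9 ft.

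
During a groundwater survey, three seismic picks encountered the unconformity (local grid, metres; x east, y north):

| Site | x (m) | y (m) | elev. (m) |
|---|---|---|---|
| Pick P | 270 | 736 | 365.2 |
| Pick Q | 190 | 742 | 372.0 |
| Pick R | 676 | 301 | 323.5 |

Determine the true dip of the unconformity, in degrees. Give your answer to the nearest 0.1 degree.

4.9°

Two edge vectors: Pick P→Pick Q = (-80, 6, 6.8), Pick P→Pick R = (406, -435, -41.7).
Normal n = (Pick P→Pick Q) × (Pick P→Pick R) = (2707.8, -575.2, 32364).
So ∂z/∂x = −n_x/n_z = −0.08367 and ∂z/∂y = −n_y/n_z = 0.01777.
Gradient magnitude |∇z| = √(a² + b²) = √(0.00700 + 0.00032) = 0.08553.
True dip = arctan(0.08553) = 4.9°, dipping toward ESE (azimuth ≈ 102°).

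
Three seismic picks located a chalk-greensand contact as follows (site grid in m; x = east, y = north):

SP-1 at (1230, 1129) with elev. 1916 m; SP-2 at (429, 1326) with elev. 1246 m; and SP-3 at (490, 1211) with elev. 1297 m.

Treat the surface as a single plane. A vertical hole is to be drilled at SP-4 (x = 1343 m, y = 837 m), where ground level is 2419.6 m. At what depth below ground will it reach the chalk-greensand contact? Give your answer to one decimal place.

409.1 m

Let the plane be z = a·x + b·y + c.
SP-2−SP-1: −801a + 197b = −670;  SP-3−SP-1: −740a + 82b = −619.
Solving gives a = 0.836513, b = 0.000237.
Then c = 1916 − a·1230 − b·1129 = 886.82.
At (1343, 837): z_contact = 1123.44 + 0.20 + 886.82 = 2010.46 m.
Depth below ground = 2419.6 − 2010.46 = 409.1 m.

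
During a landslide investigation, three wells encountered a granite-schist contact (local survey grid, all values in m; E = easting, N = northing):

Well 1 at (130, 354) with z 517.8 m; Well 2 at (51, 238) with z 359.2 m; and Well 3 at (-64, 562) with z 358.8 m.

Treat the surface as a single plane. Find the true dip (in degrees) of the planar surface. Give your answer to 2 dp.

54.49°

Let the plane be z = a·E + b·N + c.
Well 2−Well 1: −79a − 116b = −158.6;  Well 3−Well 1: −194a + 208b = −159.
Solving gives a = 1.32096, b = 0.46762.
Gradient magnitude |∇z| = √(a² + b²) = √(1.74493 + 0.21867) = 1.40129.
True dip = arctan(1.40129) = 54.49°, dipping toward WSW (azimuth ≈ 251°).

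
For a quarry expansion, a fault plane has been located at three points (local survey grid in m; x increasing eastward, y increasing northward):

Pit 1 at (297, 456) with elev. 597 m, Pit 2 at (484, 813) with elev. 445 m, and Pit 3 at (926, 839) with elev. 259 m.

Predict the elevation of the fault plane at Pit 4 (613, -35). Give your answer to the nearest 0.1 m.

572.0 m

Two edge vectors: Pit 1→Pit 2 = (187, 357, -152), Pit 1→Pit 3 = (629, 383, -338).
Normal n = (Pit 1→Pit 2) × (Pit 1→Pit 3) = (-62450, -32402, -152932).
So ∂z/∂x = −n_x/n_z = −0.40835 and ∂z/∂y = −n_y/n_z = −0.21187.
Intercept c from Pit 1: 597 + 121.28 + 96.61 = 814.89.
At (613, -35): z = −250.3 + 7.4 + 814.89 = 572.0 m.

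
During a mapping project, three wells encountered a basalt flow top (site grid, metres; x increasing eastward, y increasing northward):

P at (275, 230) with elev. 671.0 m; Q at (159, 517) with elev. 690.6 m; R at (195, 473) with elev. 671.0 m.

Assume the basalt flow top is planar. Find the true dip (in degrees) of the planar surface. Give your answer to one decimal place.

Let the plane be z = a·x + b·y + c.
Q−P: −116a + 287b = 19.6;  R−P: −80a + 243b = 0.
Solving gives a = −0.91102, b = −0.29992.
Gradient magnitude |∇z| = √(a² + b²) = √(0.82995 + 0.08995) = 0.95912.
True dip = arctan(0.95912) = 43.8°, dipping toward ENE (azimuth ≈ 072°).

43.8°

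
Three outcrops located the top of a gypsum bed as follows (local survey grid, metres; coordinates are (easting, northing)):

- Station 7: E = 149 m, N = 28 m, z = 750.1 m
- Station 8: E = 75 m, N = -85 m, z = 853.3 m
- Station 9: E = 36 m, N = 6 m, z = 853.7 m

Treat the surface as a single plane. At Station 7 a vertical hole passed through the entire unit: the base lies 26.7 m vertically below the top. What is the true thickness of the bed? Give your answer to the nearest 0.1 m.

19.7 m

Let the plane be z = a·E + b·N + c.
Station 8−Station 7: −74a − 113b = 103.2;  Station 9−Station 7: −113a − 22b = 103.6.
Solving gives a = −0.84700, b = −0.35860.
|∇z| = √(a²+b²) = 0.91978, so dip δ = arctan(0.91978) = 42.61°.
True thickness = vertical thickness × cos δ = 26.7 × cos 42.61° = 19.7 m.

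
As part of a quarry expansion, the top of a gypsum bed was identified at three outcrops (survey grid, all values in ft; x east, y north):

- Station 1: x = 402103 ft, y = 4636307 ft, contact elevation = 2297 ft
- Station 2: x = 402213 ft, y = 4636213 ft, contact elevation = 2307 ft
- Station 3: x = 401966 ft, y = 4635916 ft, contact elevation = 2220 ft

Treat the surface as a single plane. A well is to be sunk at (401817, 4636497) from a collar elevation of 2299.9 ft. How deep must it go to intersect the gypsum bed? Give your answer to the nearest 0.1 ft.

Two edge vectors: Station 1→Station 2 = (110, -94, 10), Station 1→Station 3 = (-137, -391, -77).
Normal n = (Station 1→Station 2) × (Station 1→Station 3) = (11148, 7100, -55888).
So ∂z/∂x = −n_x/n_z = 0.199470369 and ∂z/∂y = −n_y/n_z = 0.127039794.
Intercept c from Station 1: 2297 − 80207.63 − 588995.49 = −666906.12.
At (401817, 4636497): z_contact = 80150.59 + 589019.62 − 666906.12 = 2264.09 ft.
Depth below ground = 2299.9 − 2264.09 = 35.8 ft.

35.8 ft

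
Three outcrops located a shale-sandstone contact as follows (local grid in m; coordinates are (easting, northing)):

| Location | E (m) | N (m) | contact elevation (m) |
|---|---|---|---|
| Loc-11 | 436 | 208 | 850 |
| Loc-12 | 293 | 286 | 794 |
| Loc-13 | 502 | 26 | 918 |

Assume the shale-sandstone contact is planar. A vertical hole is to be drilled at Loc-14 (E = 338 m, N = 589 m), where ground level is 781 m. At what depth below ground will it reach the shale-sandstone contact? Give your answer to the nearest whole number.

Two edge vectors: Loc-11→Loc-12 = (-143, 78, -56), Loc-11→Loc-13 = (66, -182, 68).
Normal n = (Loc-11→Loc-12) × (Loc-11→Loc-13) = (-4888, 6028, 20878).
So ∂z/∂E = −n_x/n_z = 0.23412 and ∂z/∂N = −n_y/n_z = −0.28872.
Intercept c from Loc-11: 850 − 102.08 + 60.05 = 807.98.
At (338, 589): z_contact = 79.1 − 170.1 + 807.98 = 717.1 m.
Depth below ground = 781 − 717.1 = 64 m.

64 m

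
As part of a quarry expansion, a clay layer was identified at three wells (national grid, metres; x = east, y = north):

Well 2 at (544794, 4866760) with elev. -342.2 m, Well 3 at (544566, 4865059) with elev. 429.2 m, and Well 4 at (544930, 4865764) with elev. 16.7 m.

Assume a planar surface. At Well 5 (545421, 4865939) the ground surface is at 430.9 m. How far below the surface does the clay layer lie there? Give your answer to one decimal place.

Two edge vectors: Well 2→Well 3 = (-228, -1701, 771.4), Well 2→Well 4 = (136, -996, 358.9).
Normal n = (Well 2→Well 3) × (Well 2→Well 4) = (157825.5, 186739.6, 458424).
So ∂z/∂x = −n_x/n_z = −0.344278441 and ∂z/∂y = −n_y/n_z = −0.407351273.
Intercept c from Well 2: -342.2 + 187560.83 + 1982480.88 = 2169699.51.
At (545421, 4865939): z_contact = −187776.69 − 1982146.45 + 2169699.51 = -223.63 m.
Depth below ground = 430.9 − (-223.63) = 654.5 m.

654.5 m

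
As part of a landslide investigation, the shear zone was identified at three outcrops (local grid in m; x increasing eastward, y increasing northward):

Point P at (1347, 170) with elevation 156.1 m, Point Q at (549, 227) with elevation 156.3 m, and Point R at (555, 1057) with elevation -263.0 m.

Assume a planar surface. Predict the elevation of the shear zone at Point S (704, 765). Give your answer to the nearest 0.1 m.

Two edge vectors: Point P→Point Q = (-798, 57, 0.2), Point P→Point R = (-792, 887, -419.1).
Normal n = (Point P→Point Q) × (Point P→Point R) = (-24066.1, -334600.2, -662682).
So ∂z/∂x = −n_x/n_z = −0.036316 and ∂z/∂y = −n_y/n_z = −0.504918.
Intercept c from Point P: 156.1 + 48.92 + 85.84 = 290.85.
At (704, 765): z = −25.6 − 386.3 + 290.85 = -121.0 m.

-121.0 m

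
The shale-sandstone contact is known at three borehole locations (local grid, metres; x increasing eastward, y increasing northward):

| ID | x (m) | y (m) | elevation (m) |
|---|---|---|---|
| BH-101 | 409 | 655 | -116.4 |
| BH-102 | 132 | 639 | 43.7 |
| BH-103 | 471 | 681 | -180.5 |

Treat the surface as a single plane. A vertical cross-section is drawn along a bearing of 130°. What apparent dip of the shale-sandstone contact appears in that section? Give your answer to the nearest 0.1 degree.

23.0°

Let the plane be z = a·x + b·y + c.
BH-102−BH-101: −277a − 16b = 160.1;  BH-103−BH-101: 62a + 26b = −64.1.
Solving gives a = −0.50515, b = −1.26079.
Unit vector along 130° is (sin 130°, cos 130°) = (0.7660, -0.6428).
Slope in that direction = a·(0.7660) + b·(-0.6428) = 0.42345.
Apparent dip = arctan|0.42345| = 23.0° (true dip is 53.6°, so apparent ≤ true as expected).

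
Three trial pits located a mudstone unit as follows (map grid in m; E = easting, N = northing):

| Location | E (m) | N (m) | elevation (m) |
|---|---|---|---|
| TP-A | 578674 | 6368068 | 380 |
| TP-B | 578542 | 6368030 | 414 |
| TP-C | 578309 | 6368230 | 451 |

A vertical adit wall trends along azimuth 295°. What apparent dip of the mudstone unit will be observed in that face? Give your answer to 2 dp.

9.90°

Two edge vectors: TP-A→TP-B = (-132, -38, 34), TP-A→TP-C = (-365, 162, 71).
Normal n = (TP-A→TP-B) × (TP-A→TP-C) = (-8206, -3038, -35254).
So ∂z/∂E = −n_x/n_z = −0.23277 and ∂z/∂N = −n_y/n_z = −0.08617.
Unit vector along 295° is (sin 295°, cos 295°) = (-0.9063, 0.4226).
Slope in that direction = a·(-0.9063) + b·(0.4226) = 0.17454.
Apparent dip = arctan|0.17454| = 9.90° (true dip is 13.9°, so apparent ≤ true as expected).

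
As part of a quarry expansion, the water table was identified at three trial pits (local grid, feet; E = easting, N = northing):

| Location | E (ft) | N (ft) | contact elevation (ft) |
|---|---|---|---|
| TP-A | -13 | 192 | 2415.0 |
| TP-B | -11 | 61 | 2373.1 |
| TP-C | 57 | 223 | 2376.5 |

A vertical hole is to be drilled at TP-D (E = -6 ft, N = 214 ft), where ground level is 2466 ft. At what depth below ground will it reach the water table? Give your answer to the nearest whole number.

49 ft

Two edge vectors: TP-A→TP-B = (2, -131, -41.9), TP-A→TP-C = (70, 31, -38.5).
Normal n = (TP-A→TP-B) × (TP-A→TP-C) = (6342.4, -2856, 9232).
So ∂z/∂E = −n_x/n_z = −0.68700 and ∂z/∂N = −n_y/n_z = 0.30936.
Intercept c from TP-A: 2415 − 8.93 − 59.40 = 2346.67.
At (-6, 214): z_contact = 4.1 + 66.2 + 2346.67 = 2417.0 ft.
Depth below ground = 2466 − 2417.0 = 49 ft.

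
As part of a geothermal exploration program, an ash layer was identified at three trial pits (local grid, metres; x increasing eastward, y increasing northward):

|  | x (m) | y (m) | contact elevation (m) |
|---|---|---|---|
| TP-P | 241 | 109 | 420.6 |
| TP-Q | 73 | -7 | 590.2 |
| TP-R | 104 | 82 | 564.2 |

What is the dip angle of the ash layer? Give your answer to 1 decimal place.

46.8°

Two edge vectors: TP-P→TP-Q = (-168, -116, 169.6), TP-P→TP-R = (-137, -27, 143.6).
Normal n = (TP-P→TP-Q) × (TP-P→TP-R) = (-12078.4, 889.6, -11356).
So ∂z/∂x = −n_x/n_z = −1.06361 and ∂z/∂y = −n_y/n_z = 0.07834.
Gradient magnitude |∇z| = √(a² + b²) = √(1.13127 + 0.00614) = 1.06649.
True dip = arctan(1.06649) = 46.8°, dipping toward E (azimuth ≈ 094°).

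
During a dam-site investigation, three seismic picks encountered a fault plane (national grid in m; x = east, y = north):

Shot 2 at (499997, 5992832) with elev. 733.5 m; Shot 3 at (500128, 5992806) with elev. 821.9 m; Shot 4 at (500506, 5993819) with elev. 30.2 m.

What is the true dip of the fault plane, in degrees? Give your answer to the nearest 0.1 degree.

47.1°

Let the plane be z = a·x + b·y + c.
Shot 3−Shot 2: 131a − 26b = 88.4;  Shot 4−Shot 2: 509a + 987b = −703.3.
Solving gives a = 0.48386, b = −0.96209.
Gradient magnitude |∇z| = √(a² + b²) = √(0.23412 + 0.92562) = 1.07691.
True dip = arctan(1.07691) = 47.1°, dipping toward NNW (azimuth ≈ 333°).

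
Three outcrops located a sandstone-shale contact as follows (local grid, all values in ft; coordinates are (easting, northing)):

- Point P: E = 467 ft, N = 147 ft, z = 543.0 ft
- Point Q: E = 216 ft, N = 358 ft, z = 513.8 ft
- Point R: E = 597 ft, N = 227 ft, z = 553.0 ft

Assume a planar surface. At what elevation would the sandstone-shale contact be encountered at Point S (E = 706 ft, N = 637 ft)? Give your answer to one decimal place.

Let the plane be z = a·E + b·N + c.
Point Q−Point P: −251a + 211b = −29.2;  Point R−Point P: 130a + 80b = 10.
Solving gives a = 0.09358, b = −0.02707.
Then c = 543 − a·467 − b·147 = 503.28.
At (706, 637): z = 66.1 − 17.2 + 503.28 = 552.1 ft.

552.1 ft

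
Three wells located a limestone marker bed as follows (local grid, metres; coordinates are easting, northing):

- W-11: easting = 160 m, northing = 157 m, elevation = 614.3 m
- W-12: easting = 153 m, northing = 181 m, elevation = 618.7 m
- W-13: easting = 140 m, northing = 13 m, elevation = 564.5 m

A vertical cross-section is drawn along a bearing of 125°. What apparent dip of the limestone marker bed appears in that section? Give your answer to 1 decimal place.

Let the plane be z = a·easting + b·northing + c.
W-12−W-11: −7a + 24b = 4.4;  W-13−W-11: −20a − 144b = −49.8.
Solving gives a = 0.37742, b = 0.29341.
Unit vector along 125° is (sin 125°, cos 125°) = (0.8192, -0.5736).
Slope in that direction = a·(0.8192) + b·(-0.5736) = 0.14087.
Apparent dip = arctan|0.14087| = 8.0° (true dip is 25.6°, so apparent ≤ true as expected).

8.0°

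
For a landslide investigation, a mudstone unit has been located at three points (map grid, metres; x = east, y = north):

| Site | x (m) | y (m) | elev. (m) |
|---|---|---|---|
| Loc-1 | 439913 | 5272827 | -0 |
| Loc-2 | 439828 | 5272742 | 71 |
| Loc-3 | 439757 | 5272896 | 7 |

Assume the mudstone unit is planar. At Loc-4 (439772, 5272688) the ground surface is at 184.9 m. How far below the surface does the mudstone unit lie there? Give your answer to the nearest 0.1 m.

Let the plane be z = a·x + b·y + c.
Loc-2−Loc-1: −85a − 85b = 71;  Loc-3−Loc-1: −156a + 69b = 7.
Solving gives a = −0.287267974, b = −0.548026144.
Then c = 0 − a·439913 − b·5272827 = 3016019.96.
At (439772, 5272688): z_contact = −126332.41 − 2889570.87 + 3016019.96 = 116.68 m.
Depth below ground = 184.9 − 116.68 = 68.2 m.

68.2 m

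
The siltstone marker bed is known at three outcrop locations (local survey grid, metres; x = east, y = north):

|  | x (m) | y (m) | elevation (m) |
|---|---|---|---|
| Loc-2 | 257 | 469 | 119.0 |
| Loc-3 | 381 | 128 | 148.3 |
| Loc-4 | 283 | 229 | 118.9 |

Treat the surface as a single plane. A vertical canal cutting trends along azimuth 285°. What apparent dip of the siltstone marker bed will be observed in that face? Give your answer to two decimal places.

17.59°

Two edge vectors: Loc-2→Loc-3 = (124, -341, 29.3), Loc-2→Loc-4 = (26, -240, -0.1).
Normal n = (Loc-2→Loc-3) × (Loc-2→Loc-4) = (7066.1, 774.2, -20894).
So ∂z/∂x = −n_x/n_z = 0.33819 and ∂z/∂y = −n_y/n_z = 0.03705.
Unit vector along 285° is (sin 285°, cos 285°) = (-0.9659, 0.2588).
Slope in that direction = a·(-0.9659) + b·(0.2588) = −0.31707.
Apparent dip = arctan|0.31707| = 17.59° (true dip is 18.8°, so apparent ≤ true as expected).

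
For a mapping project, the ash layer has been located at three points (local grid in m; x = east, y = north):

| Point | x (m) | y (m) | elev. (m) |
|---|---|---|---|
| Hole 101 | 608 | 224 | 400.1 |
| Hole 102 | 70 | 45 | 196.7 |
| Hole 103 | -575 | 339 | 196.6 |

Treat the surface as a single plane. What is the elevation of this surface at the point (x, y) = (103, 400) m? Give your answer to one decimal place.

374.1 m

Two edge vectors: Hole 101→Hole 102 = (-538, -179, -203.4), Hole 101→Hole 103 = (-1183, 115, -203.5).
Normal n = (Hole 101→Hole 102) × (Hole 101→Hole 103) = (59817.5, 131139.2, -273627).
So ∂z/∂x = −n_x/n_z = 0.21861 and ∂z/∂y = −n_y/n_z = 0.47926.
Intercept c from Hole 101: 400.1 − 132.91 − 107.35 = 159.83.
At (103, 400): z = 22.5 + 191.7 + 159.83 = 374.1 m.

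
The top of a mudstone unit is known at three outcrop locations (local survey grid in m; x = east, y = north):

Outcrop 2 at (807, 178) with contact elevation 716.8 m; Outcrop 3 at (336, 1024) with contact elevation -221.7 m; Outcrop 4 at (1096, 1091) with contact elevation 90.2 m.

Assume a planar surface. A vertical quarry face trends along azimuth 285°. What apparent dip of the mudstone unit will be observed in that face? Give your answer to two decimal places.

Let the plane be z = a·x + b·y + c.
Outcrop 3−Outcrop 2: −471a + 846b = −938.5;  Outcrop 4−Outcrop 2: 289a + 913b = −626.6.
Solving gives a = 0.48442, b = −0.83965.
Unit vector along 285° is (sin 285°, cos 285°) = (-0.9659, 0.2588).
Slope in that direction = a·(-0.9659) + b·(0.2588) = −0.68523.
Apparent dip = arctan|0.68523| = 34.42° (true dip is 44.1°, so apparent ≤ true as expected).

34.42°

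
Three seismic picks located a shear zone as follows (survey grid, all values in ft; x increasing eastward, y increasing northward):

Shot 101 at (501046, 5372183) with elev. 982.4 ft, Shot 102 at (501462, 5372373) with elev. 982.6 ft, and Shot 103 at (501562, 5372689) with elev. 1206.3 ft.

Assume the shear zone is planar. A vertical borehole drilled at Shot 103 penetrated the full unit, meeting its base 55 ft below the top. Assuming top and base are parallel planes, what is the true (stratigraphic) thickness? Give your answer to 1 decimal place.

Let the plane be z = a·x + b·y + c.
Shot 102−Shot 101: 416a + 190b = 0.2;  Shot 103−Shot 101: 516a + 506b = 223.9.
Solving gives a = −0.37739, b = 0.82734.
|∇z| = √(a²+b²) = 0.90935, so dip δ = arctan(0.90935) = 42.28°.
True thickness = vertical thickness × cos δ = 55 × cos 42.28° = 40.7 ft.

40.7 ft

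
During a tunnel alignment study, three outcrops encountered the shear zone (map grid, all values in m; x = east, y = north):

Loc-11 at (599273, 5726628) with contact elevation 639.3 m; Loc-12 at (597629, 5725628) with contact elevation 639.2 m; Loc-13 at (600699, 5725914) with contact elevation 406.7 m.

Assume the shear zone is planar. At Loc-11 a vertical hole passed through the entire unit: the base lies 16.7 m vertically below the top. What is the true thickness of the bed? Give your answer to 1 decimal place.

Let the plane be z = a·x + b·y + c.
Loc-12−Loc-11: −1644a − 1000b = −0.1;  Loc-13−Loc-11: 1426a − 714b = −232.6.
Solving gives a = −0.08944, b = 0.14714.
|∇z| = √(a²+b²) = 0.17219, so dip δ = arctan(0.17219) = 9.77°.
True thickness = vertical thickness × cos δ = 16.7 × cos 9.77° = 16.5 m.

16.5 m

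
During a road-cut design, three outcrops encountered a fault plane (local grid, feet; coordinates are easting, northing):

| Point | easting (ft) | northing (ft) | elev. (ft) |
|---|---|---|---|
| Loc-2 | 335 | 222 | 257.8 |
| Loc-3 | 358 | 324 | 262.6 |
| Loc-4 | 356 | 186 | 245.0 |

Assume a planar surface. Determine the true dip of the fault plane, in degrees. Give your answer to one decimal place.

22.0°

Let the plane be z = a·easting + b·northing + c.
Loc-3−Loc-2: 23a + 102b = 4.8;  Loc-4−Loc-2: 21a − 36b = −12.8.
Solving gives a = −0.38141, b = 0.13306.
Gradient magnitude |∇z| = √(a² + b²) = √(0.14548 + 0.01771) = 0.40396.
True dip = arctan(0.40396) = 22.0°, dipping toward ESE (azimuth ≈ 109°).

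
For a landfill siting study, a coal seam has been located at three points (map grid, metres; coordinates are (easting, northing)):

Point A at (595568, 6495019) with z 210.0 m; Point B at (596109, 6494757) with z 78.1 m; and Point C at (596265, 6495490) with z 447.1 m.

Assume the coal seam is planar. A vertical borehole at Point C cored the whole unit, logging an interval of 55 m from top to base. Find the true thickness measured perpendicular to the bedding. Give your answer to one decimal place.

Let the plane be z = a·E + b·N + c.
Point B−Point A: 541a − 262b = −131.9;  Point C−Point A: 697a + 471b = 237.1.
Solving gives a = −0.00001, b = 0.50341.
|∇z| = √(a²+b²) = 0.50341, so dip δ = arctan(0.50341) = 26.72°.
True thickness = vertical thickness × cos δ = 55 × cos 26.72° = 49.1 m.

49.1 m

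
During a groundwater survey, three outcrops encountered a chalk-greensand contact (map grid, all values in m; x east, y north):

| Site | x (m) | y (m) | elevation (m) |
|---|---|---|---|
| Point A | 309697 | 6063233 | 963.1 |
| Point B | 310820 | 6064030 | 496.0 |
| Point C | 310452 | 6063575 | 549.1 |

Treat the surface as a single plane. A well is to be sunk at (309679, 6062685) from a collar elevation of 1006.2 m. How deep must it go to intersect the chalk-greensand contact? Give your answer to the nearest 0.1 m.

Two edge vectors: Point A→Point B = (1123, 797, -467.1), Point A→Point C = (755, 342, -414).
Normal n = (Point A→Point B) × (Point A→Point C) = (-170209.8, 112261.5, -217669).
So ∂z/∂x = −n_x/n_z = −0.781966196 and ∂z/∂y = −n_y/n_z = 0.515744089.
Intercept c from Point A: 963.1 + 242172.59 − 3127076.58 = −2883940.89.
At (309679, 6062685): z_contact = −242158.51 + 3126793.95 − 2883940.89 = 694.55 m.
Depth below ground = 1006.2 − 694.55 = 311.7 m.

311.7 m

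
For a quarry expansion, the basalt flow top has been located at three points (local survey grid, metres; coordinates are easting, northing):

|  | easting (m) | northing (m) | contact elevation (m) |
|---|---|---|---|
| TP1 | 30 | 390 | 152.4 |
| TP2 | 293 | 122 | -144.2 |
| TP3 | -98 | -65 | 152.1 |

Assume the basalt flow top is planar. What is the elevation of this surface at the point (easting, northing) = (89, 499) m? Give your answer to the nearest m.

Let the plane be z = a·easting + b·northing + c.
TP2−TP1: 263a − 268b = −296.6;  TP3−TP1: −128a − 455b = −0.3.
Solving gives a = −0.87597, b = 0.24709.
Then c = 152.4 − a·30 − b·390 = 82.32.
At (89, 499): z = −78.0 + 123.3 + 82.32 = 127.7 m.

128 m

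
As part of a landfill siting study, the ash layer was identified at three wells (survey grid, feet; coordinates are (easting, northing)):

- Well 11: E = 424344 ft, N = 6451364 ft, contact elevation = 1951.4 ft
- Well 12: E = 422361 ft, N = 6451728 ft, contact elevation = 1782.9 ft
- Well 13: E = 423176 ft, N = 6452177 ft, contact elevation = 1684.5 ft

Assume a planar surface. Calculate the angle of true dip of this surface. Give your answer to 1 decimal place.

15.8°

Let the plane be z = a·E + b·N + c.
Well 12−Well 11: −1983a + 364b = −168.5;  Well 13−Well 11: −1168a + 813b = −266.9.
Solving gives a = 0.03356, b = −0.28007.
Gradient magnitude |∇z| = √(a² + b²) = √(0.00113 + 0.07844) = 0.28208.
True dip = arctan(0.28208) = 15.8°, dipping toward N (azimuth ≈ 353°).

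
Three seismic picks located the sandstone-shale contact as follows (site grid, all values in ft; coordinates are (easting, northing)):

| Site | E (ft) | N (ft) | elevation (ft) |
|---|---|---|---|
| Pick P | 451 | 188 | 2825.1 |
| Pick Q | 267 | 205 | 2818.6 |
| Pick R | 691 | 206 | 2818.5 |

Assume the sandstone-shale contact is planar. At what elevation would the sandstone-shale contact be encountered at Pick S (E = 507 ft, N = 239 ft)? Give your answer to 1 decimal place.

2806.0 ft

Let the plane be z = a·E + b·N + c.
Pick Q−Pick P: −184a + 17b = −6.5;  Pick R−Pick P: 240a + 18b = −6.6.
Solving gives a = 0.00065, b = −0.37532.
Then c = 2825.1 − a·451 − b·188 = 2895.37.
At (507, 239): z = 0.3 − 89.7 + 2895.37 = 2806.0 ft.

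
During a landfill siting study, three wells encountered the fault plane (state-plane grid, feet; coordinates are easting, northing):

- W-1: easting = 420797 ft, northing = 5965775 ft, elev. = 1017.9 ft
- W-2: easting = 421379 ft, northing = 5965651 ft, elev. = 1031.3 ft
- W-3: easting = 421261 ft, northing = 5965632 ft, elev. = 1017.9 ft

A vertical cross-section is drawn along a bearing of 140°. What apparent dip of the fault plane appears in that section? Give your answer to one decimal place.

Let the plane be z = a·easting + b·northing + c.
W-2−W-1: 582a − 124b = 13.4;  W-3−W-1: 464a − 143b = 0.
Solving gives a = 0.07459, b = 0.24202.
Unit vector along 140° is (sin 140°, cos 140°) = (0.6428, -0.7660).
Slope in that direction = a·(0.6428) + b·(-0.7660) = −0.13746.
Apparent dip = arctan|0.13746| = 7.8° (true dip is 14.2°, so apparent ≤ true as expected).

7.8°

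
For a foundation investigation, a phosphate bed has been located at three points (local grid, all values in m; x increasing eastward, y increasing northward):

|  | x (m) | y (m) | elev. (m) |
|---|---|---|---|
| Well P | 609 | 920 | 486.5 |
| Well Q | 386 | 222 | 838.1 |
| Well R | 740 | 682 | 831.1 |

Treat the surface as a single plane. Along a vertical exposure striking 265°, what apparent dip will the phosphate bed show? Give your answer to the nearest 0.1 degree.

45.2°

Two edge vectors: Well P→Well Q = (-223, -698, 351.6), Well P→Well R = (131, -238, 344.6).
Normal n = (Well P→Well Q) × (Well P→Well R) = (-156850, 122905.4, 144512).
So ∂z/∂x = −n_x/n_z = 1.08538 and ∂z/∂y = −n_y/n_z = −0.85049.
Unit vector along 265° is (sin 265°, cos 265°) = (-0.9962, -0.0872).
Slope in that direction = a·(-0.9962) + b·(-0.0872) = −1.00712.
Apparent dip = arctan|1.00712| = 45.2° (true dip is 54.0°, so apparent ≤ true as expected).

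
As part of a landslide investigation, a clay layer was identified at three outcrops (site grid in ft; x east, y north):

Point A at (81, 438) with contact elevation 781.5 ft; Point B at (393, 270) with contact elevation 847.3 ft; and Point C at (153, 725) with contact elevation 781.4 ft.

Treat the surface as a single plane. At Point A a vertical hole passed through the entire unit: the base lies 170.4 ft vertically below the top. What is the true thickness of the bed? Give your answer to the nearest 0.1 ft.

167.4 ft

Let the plane be z = a·x + b·y + c.
Point B−Point A: 312a − 168b = 65.8;  Point C−Point A: 72a + 287b = −0.1.
Solving gives a = 0.18563, b = −0.04692.
|∇z| = √(a²+b²) = 0.19147, so dip δ = arctan(0.19147) = 10.84°.
True thickness = vertical thickness × cos δ = 170.4 × cos 10.84° = 167.4 ft.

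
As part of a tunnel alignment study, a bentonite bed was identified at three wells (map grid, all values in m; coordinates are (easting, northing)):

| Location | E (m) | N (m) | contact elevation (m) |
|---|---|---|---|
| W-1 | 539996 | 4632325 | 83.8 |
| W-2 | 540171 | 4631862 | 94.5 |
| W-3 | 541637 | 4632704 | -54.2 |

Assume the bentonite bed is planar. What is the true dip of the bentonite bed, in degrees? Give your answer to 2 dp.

5.05°

Two edge vectors: W-1→W-2 = (175, -463, 10.7), W-1→W-3 = (1641, 379, -138).
Normal n = (W-1→W-2) × (W-1→W-3) = (59838.7, 41708.7, 826108).
So ∂z/∂E = −n_x/n_z = −0.07243 and ∂z/∂N = −n_y/n_z = −0.05049.
Gradient magnitude |∇z| = √(a² + b²) = √(0.00525 + 0.00255) = 0.08829.
True dip = arctan(0.08829) = 5.05°, dipping toward NE (azimuth ≈ 055°).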